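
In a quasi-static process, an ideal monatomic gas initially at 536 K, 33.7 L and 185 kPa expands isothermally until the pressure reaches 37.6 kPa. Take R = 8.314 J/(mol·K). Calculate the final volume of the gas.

Isothermal: T stays 536 K; PV = const ⇒ V₂ = 166 L, P₂ = 37.6 kPa.

166 L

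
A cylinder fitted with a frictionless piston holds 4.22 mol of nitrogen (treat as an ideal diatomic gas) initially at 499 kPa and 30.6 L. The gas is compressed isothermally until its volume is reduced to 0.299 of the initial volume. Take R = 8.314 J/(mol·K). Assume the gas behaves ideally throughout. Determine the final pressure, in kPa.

T₁ = P₁V₁/(nR) = 499×30.6/(4.22×8.314) = 435 K.
Isothermal: T stays 435 K; PV = const ⇒ V₂ = 9.15 L, P₂ = 1670 kPa.

1670 kPa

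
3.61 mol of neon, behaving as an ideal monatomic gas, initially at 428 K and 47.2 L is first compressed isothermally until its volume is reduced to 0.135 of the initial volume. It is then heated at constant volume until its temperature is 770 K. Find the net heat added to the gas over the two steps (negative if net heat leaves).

P₁ = nRT₁/V₁ = 3.61×8.314×428/47.2 = 272 kPa.
Step 1 — Isothermal: T stays 428 K; PV = const ⇒ V₂ = 6.37 L, P₂ = 2020 kPa.
ΔU = 0 (ideal gas, T constant).
W = nRT ln(V₂/V₁) = 3.61×8.314×428×ln(0.135) = -25700 J.
Q = ΔU + W = -25700 J.
State after step 1: P = 2020 kPa, V = 6.37 L, T = 428 K.
Step 2 — Isochoric: V stays 6.37 L; P/T = const ⇒ T₂ = 770 K, P₂ = 3630 kPa.
W = 0 (no volume change).
ΔU = nCvΔT = 3.61×12.5×(770−428) = 15400 J.
Q = ΔU = 15400 J.
Net over both steps: W = -25700 J, Q = -10300 J, ΔU = 15400 J.

-10300 J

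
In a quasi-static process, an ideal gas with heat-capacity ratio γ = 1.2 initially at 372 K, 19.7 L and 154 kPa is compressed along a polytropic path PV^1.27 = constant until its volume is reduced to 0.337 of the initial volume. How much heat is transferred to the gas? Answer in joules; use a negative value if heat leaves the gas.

1340 J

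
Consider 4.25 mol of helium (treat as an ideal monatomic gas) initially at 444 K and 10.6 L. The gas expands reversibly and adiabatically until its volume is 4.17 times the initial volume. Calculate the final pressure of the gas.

137 kPa

P₁ = nRT₁/V₁ = 4.25×8.314×444/10.6 = 1480 kPa.
Adiabatic: TV^(γ−1) = const ⇒ T₂ = 444×(0.240)^0.667 = 171 K; PV^γ = const ⇒ P₂ = 137 kPa.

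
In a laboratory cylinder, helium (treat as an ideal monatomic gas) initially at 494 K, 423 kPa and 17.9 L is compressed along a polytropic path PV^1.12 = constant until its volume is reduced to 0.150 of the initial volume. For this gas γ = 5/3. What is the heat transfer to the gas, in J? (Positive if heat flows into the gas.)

n = P₁V₁/(RT₁) = 423×17.9/(8.314×494) = 1.84 mol.
Polytropic n=1.12: T₂ = T₁(V₁/V₂)^(n−1) = 494×(6.67)^0.12 = 620 K; P₂ = P₁(V₁/V₂)^n = 3540 kPa.
W = (P₁V₁−P₂V₂)/(n−1) = (423×17.9−3540×2.68)/0.12 = -16100 J.
ΔU = nCvΔT = 1.84×12.5×(620−494) = 2900 J.
Q = ΔU + W = -13200 J.

-13200 J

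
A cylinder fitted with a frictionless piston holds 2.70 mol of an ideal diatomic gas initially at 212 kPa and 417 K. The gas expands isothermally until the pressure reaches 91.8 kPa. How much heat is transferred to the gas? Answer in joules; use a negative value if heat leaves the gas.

7830 J

V₁ = nRT₁/P₁ = 2.70×8.314×417/212 = 44.2 L.
Isothermal: T stays 417 K; PV = const ⇒ V₂ = 102 L, P₂ = 91.8 kPa.
ΔU = 0 (ideal gas, T constant).
W = nRT ln(V₂/V₁) = 2.70×8.314×417×ln(2.31) = 7830 J.
Q = ΔU + W = 7830 J.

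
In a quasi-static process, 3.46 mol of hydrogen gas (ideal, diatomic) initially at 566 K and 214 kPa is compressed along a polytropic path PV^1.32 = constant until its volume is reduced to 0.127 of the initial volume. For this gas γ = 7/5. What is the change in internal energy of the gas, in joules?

38100 J

V₁ = nRT₁/P₁ = 3.46×8.314×566/214 = 76.1 L.
Polytropic n=1.32: T₂ = T₁(V₁/V₂)^(n−1) = 566×(7.87)^0.32 = 1100 K; P₂ = P₁(V₁/V₂)^n = 3260 kPa.
For an ideal gas ΔU = nCvΔT with Cv = (5/2)R = 20.8 J/(mol·K).
ΔU = 3.46×20.8×(1100−566) = 38100 J.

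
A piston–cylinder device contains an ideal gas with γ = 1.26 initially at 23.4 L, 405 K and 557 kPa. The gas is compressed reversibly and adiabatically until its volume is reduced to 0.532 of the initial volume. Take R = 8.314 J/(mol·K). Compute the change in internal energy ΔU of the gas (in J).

8940 J

n = P₁V₁/(RT₁) = 557×23.4/(8.314×405) = 3.87 mol.
Adiabatic: TV^(γ−1) = const ⇒ T₂ = 405×(1.88)^0.260 = 477 K; PV^γ = const ⇒ P₂ = 1230 kPa.
For an ideal gas ΔU = nCvΔT with Cv = R/(γ−1) = 32.0 J/(mol·K).
ΔU = 3.87×32.0×(477−405) = 8940 J.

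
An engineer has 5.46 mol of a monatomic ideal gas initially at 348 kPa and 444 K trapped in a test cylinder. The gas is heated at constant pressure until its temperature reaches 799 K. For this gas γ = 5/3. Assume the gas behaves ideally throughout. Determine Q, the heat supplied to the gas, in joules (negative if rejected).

40300 J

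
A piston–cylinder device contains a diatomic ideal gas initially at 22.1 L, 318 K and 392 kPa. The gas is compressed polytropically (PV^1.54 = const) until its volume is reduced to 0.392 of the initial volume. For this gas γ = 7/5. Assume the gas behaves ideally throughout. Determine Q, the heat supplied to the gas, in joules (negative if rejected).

n = P₁V₁/(RT₁) = 392×22.1/(8.314×318) = 3.28 mol.
Polytropic n=1.54: T₂ = T₁(V₁/V₂)^(n−1) = 318×(2.55)^0.54 = 527 K; P₂ = P₁(V₁/V₂)^n = 1660 kPa.
W = (P₁V₁−P₂V₂)/(n−1) = (392×22.1−1660×8.66)/0.54 = -10600 J.
ΔU = nCvΔT = 3.28×20.8×(527−318) = 14300 J.
Q = ΔU + W = 3700 J.

3700 J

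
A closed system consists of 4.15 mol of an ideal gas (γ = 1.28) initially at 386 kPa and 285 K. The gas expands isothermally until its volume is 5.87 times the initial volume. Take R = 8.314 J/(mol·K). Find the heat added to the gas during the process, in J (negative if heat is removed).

V₁ = nRT₁/P₁ = 4.15×8.314×285/386 = 25.5 L.
Isothermal: T stays 285 K; PV = const ⇒ V₂ = 150 L, P₂ = 65.8 kPa.
ΔU = 0 (ideal gas, T constant).
W = nRT ln(V₂/V₁) = 4.15×8.314×285×ln(5.87) = 17400 J.
Q = ΔU + W = 17400 J.

17400 J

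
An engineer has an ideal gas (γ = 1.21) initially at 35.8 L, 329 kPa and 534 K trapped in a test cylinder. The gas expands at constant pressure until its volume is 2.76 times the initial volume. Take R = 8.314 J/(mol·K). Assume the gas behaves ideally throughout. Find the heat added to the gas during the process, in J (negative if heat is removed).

n = P₁V₁/(RT₁) = 329×35.8/(8.314×534) = 2.65 mol.
Isobaric: P stays 329 kPa; V/T = const ⇒ T₂ = 1470 K, V₂ = 98.8 L.
W = PΔV = 329×(98.8−35.8) kPa·L = 20700 J.
ΔU = nCvΔT = 2.65×39.6×(1470−534) = 98700 J.
Q = ΔU + W = nCpΔT = 119000 J.

119000 J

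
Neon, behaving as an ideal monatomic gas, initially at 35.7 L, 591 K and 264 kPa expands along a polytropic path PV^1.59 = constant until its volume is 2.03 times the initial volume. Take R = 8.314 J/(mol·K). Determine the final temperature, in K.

Polytropic n=1.59: T₂ = T₁(V₁/V₂)^(n−1) = 591×(0.493)^0.59 = 389 K; P₂ = P₁(V₁/V₂)^n = 85.6 kPa.

389 K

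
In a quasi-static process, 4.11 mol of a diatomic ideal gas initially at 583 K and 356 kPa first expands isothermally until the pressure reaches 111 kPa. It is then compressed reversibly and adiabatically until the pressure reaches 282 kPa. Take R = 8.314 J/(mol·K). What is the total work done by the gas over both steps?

V₁ = nRT₁/P₁ = 4.11×8.314×583/356 = 56.0 L.
Step 1 — Isothermal: T stays 583 K; PV = const ⇒ V₂ = 179 L, P₂ = 111 kPa.
ΔU = 0 (ideal gas, T constant).
W = nRT ln(V₂/V₁) = 4.11×8.314×583×ln(3.21) = 23200 J.
Q = ΔU + W = 23200 J.
State after step 1: P = 111 kPa, V = 179 L, T = 583 K.
Step 2 — Adiabatic: T₂/T₁ = (P₂/P₁)^((γ−1)/γ) ⇒ T₂ = 583×(2.54)^0.286 = 761 K; V₂ = 92.2 L.
ΔU = nCvΔT = 4.11×20.8×(761−583) = 15200 J.
Q = 0 for an adiabatic process, so W = −ΔU = -15200 J.
Net over both steps: W = 8010 J, Q = 23200 J, ΔU = 15200 J.

8010 J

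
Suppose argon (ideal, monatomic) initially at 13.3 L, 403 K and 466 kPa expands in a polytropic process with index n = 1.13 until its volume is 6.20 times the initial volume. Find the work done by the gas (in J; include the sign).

n = P₁V₁/(RT₁) = 466×13.3/(8.314×403) = 1.85 mol.
Polytropic n=1.13: T₂ = T₁(V₁/V₂)^(n−1) = 403×(0.161)^0.13 = 318 K; P₂ = P₁(V₁/V₂)^n = 59.3 kPa.
W = (P₁V₁−P₂V₂)/(n−1) = (466×13.3−59.3×82.5)/0.13 = 10100 J.

10100 J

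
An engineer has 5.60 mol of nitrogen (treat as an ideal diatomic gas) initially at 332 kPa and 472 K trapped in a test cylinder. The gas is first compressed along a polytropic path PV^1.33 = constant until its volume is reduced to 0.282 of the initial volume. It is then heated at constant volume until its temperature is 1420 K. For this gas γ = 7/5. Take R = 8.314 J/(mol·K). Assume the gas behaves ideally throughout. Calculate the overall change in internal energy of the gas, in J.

110000 J

V₁ = nRT₁/P₁ = 5.60×8.314×472/332 = 66.2 L.
Step 1 — Polytropic n=1.33: T₂ = T₁(V₁/V₂)^(n−1) = 472×(3.55)^0.33 = 717 K; P₂ = P₁(V₁/V₂)^n = 1790 kPa.
W = (P₁V₁−P₂V₂)/(n−1) = (332×66.2−1790×18.7)/0.33 = -34500 J.
ΔU = nCvΔT = 5.60×20.8×(717−472) = 28500 J.
Q = ΔU + W = -6040 J.
State after step 1: P = 1790 kPa, V = 18.7 L, T = 717 K.
Step 2 — Isochoric: V stays 18.7 L; P/T = const ⇒ T₂ = 1420 K, P₂ = 3540 kPa.
W = 0 (no volume change).
ΔU = nCvΔT = 5.60×20.8×(1420−717) = 81900 J.
Q = ΔU = 81900 J.
Net over both steps: W = -34500 J, Q = 75800 J, ΔU = 110000 J.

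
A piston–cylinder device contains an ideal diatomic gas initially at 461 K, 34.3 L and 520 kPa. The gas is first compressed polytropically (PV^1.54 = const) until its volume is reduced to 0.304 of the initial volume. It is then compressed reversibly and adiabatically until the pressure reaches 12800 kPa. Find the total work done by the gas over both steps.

-70400 J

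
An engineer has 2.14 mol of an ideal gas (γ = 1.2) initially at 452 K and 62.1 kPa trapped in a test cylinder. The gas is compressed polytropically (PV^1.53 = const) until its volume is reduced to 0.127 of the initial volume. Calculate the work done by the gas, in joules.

-30100 J

V₁ = nRT₁/P₁ = 2.14×8.314×452/62.1 = 130 L.
Polytropic n=1.53: T₂ = T₁(V₁/V₂)^(n−1) = 452×(7.87)^0.53 = 1350 K; P₂ = P₁(V₁/V₂)^n = 1460 kPa.
W = (P₁V₁−P₂V₂)/(n−1) = (62.1×130−1460×16.4)/0.53 = -30100 J.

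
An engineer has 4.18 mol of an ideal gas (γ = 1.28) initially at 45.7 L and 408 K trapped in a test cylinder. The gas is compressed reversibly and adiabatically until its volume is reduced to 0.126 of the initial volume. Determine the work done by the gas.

P₁ = nRT₁/V₁ = 4.18×8.314×408/45.7 = 310 kPa.
Adiabatic: TV^(γ−1) = const ⇒ T₂ = 408×(7.94)^0.280 = 729 K; PV^γ = const ⇒ P₂ = 4400 kPa.
ΔU = nCvΔT = 4.18×29.7×(729−408) = 39800 J.
Q = 0 for an adiabatic process, so W = −ΔU = -39800 J.

-39800 J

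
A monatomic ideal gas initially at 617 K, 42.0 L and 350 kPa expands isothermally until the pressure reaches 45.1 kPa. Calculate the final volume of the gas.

Isothermal: T stays 617 K; PV = const ⇒ V₂ = 326 L, P₂ = 45.1 kPa.

326 L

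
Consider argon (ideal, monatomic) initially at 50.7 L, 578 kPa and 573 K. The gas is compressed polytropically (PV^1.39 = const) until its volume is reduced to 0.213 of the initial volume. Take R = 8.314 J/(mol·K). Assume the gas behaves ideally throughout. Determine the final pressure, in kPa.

Polytropic n=1.39: T₂ = T₁(V₁/V₂)^(n−1) = 573×(4.69)^0.39 = 1050 K; P₂ = P₁(V₁/V₂)^n = 4960 kPa.

4960 kPa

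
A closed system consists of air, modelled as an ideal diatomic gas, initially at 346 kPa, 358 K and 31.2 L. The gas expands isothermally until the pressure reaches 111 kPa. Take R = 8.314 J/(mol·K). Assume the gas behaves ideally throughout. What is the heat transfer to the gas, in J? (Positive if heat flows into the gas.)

12300 J

n = P₁V₁/(RT₁) = 346×31.2/(8.314×358) = 3.63 mol.
Isothermal: T stays 358 K; PV = const ⇒ V₂ = 97.3 L, P₂ = 111 kPa.
ΔU = 0 (ideal gas, T constant).
W = nRT ln(V₂/V₁) = 3.63×8.314×358×ln(3.12) = 12300 J.
Q = ΔU + W = 12300 J.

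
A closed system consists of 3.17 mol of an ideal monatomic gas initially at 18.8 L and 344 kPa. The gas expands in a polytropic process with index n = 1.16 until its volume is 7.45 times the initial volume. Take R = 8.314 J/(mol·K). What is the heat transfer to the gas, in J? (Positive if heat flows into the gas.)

T₁ = P₁V₁/(nR) = 344×18.8/(3.17×8.314) = 245 K.
Polytropic n=1.16: T₂ = T₁(V₁/V₂)^(n−1) = 245×(0.134)^0.16 = 178 K; P₂ = P₁(V₁/V₂)^n = 33.5 kPa.
W = (P₁V₁−P₂V₂)/(n−1) = (344×18.8−33.5×140)/0.16 = 11100 J.
ΔU = nCvΔT = 3.17×12.5×(178−245) = -2670 J.
Q = ΔU + W = 8440 J.

8440 J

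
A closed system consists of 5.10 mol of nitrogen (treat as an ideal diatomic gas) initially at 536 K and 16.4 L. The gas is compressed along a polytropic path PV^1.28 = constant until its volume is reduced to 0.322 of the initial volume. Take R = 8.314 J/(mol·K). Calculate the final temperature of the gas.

736 K

P₁ = nRT₁/V₁ = 5.10×8.314×536/16.4 = 1390 kPa.
Polytropic n=1.28: T₂ = T₁(V₁/V₂)^(n−1) = 536×(3.11)^0.28 = 736 K; P₂ = P₁(V₁/V₂)^n = 5910 kPa.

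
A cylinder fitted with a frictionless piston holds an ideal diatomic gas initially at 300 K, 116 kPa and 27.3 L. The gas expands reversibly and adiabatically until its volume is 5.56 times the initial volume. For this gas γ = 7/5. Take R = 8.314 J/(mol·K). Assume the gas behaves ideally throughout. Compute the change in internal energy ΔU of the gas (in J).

-3930 J

n = P₁V₁/(RT₁) = 116×27.3/(8.314×300) = 1.27 mol.
Adiabatic: TV^(γ−1) = const ⇒ T₂ = 300×(0.180)^0.400 = 151 K; PV^γ = const ⇒ P₂ = 10.5 kPa.
For an ideal gas ΔU = nCvΔT with Cv = (5/2)R = 20.8 J/(mol·K).
ΔU = 1.27×20.8×(151−300) = -3930 J.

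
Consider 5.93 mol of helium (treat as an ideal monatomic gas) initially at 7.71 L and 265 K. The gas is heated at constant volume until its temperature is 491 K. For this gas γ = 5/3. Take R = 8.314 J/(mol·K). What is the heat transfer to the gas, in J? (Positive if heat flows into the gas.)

16700 J

P₁ = nRT₁/V₁ = 5.93×8.314×265/7.71 = 1690 kPa.
Isochoric: V stays 7.71 L; P/T = const ⇒ T₂ = 491 K, P₂ = 3140 kPa.
W = 0 (no volume change).
ΔU = nCvΔT = 5.93×12.5×(491−265) = 16700 J.
Q = ΔU = 16700 J.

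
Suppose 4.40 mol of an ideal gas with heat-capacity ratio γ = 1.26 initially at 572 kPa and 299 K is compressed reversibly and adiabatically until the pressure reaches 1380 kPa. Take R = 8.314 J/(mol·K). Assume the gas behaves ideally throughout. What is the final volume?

9.51 L

V₁ = nRT₁/P₁ = 4.40×8.314×299/572 = 19.1 L.
Adiabatic: T₂/T₁ = (P₂/P₁)^((γ−1)/γ) ⇒ T₂ = 299×(2.41)^0.206 = 359 K; V₂ = 9.51 L.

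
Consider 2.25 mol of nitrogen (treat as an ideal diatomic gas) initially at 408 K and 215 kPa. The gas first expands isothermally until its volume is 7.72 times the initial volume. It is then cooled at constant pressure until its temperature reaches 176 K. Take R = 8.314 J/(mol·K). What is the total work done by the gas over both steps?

11300 J

V₁ = nRT₁/P₁ = 2.25×8.314×408/215 = 35.5 L.
Step 1 — Isothermal: T stays 408 K; PV = const ⇒ V₂ = 274 L, P₂ = 27.8 kPa.
ΔU = 0 (ideal gas, T constant).
W = nRT ln(V₂/V₁) = 2.25×8.314×408×ln(7.72) = 15600 J.
Q = ΔU + W = 15600 J.
State after step 1: P = 27.8 kPa, V = 274 L, T = 408 K.
Step 2 — Isobaric: P stays 27.8 kPa; V/T = const ⇒ T₂ = 176 K, V₂ = 118 L.
W = PΔV = 27.8×(118−274) kPa·L = -4340 J.
ΔU = nCvΔT = 2.25×20.8×(176−408) = -10800 J.
Q = ΔU + W = nCpΔT = -15200 J.
Net over both steps: W = 11300 J, Q = 409 J, ΔU = -10800 J.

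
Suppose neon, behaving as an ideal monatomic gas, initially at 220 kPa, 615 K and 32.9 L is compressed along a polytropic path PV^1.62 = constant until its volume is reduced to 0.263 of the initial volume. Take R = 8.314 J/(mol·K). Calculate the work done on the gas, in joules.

15000 J

n = P₁V₁/(RT₁) = 220×32.9/(8.314×615) = 1.42 mol.
Polytropic n=1.62: T₂ = T₁(V₁/V₂)^(n−1) = 615×(3.80)^0.62 = 1410 K; P₂ = P₁(V₁/V₂)^n = 1910 kPa.
W = (P₁V₁−P₂V₂)/(n−1) = (220×32.9−1910×8.65)/0.62 = -15000 J.
Work done on the gas = −W_by = 15000 J.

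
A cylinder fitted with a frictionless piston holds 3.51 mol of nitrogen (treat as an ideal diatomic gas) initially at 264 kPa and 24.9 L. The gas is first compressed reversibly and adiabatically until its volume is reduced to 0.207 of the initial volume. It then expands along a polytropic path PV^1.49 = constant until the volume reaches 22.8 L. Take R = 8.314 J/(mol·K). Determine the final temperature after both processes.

204 K

T₁ = P₁V₁/(nR) = 264×24.9/(3.51×8.314) = 225 K.
Step 1 — Adiabatic: TV^(γ−1) = const ⇒ T₂ = 225×(4.83)^0.400 = 423 K; PV^γ = const ⇒ P₂ = 2390 kPa.
ΔU = nCvΔT = 3.51×20.8×(423−225) = 14400 J.
Q = 0 for an adiabatic process, so W = −ΔU = -14400 J.
State after step 1: P = 2390 kPa, V = 5.15 L, T = 423 K.
Step 2 — Polytropic n=1.49: T₂ = T₁(V₁/V₂)^(n−1) = 423×(0.226)^0.49 = 204 K; P₂ = P₁(V₁/V₂)^n = 261 kPa.
W = (P₁V₁−P₂V₂)/(n−1) = (2390×5.15−261×22.8)/0.49 = 13000 J.
ΔU = nCvΔT = 3.51×20.8×(204−423) = -16000 J.
Q = ΔU + W = -2930 J.
Net over both steps: W = -1390 J, Q = -2930 J, ΔU = -1540 J.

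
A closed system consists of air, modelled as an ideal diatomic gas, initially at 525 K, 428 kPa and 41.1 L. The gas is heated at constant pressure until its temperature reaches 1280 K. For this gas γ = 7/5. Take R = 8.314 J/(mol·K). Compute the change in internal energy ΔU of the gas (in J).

n = P₁V₁/(RT₁) = 428×41.1/(8.314×525) = 4.03 mol.
Isobaric: P stays 428 kPa; V/T = const ⇒ T₂ = 1280 K, V₂ = 100 L.
For an ideal gas ΔU = nCvΔT with Cv = (5/2)R = 20.8 J/(mol·K).
ΔU = 4.03×20.8×(1280−525) = 63200 J.

63200 J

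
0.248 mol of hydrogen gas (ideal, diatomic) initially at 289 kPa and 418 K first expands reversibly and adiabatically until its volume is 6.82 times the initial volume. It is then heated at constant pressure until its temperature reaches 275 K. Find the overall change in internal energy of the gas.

-737 J

V₁ = nRT₁/P₁ = 0.248×8.314×418/289 = 2.98 L.
Step 1 — Adiabatic: TV^(γ−1) = const ⇒ T₂ = 418×(0.147)^0.400 = 194 K; PV^γ = const ⇒ P₂ = 19.7 kPa.
ΔU = nCvΔT = 0.248×20.8×(194−418) = -1150 J.
Q = 0 for an adiabatic process, so W = −ΔU = 1150 J.
State after step 1: P = 19.7 kPa, V = 20.3 L, T = 194 K.
Step 2 — Isobaric: P stays 19.7 kPa; V/T = const ⇒ T₂ = 275 K, V₂ = 28.8 L.
W = PΔV = 19.7×(28.8−20.3) kPa·L = 167 J.
ΔU = nCvΔT = 0.248×20.8×(275−194) = 418 J.
Q = ΔU + W = nCpΔT = 585 J.
Net over both steps: W = 1320 J, Q = 585 J, ΔU = -737 J.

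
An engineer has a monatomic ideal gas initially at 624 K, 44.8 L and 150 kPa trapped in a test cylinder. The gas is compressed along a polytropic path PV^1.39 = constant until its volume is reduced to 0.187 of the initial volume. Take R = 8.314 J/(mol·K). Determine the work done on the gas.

15900 J

n = P₁V₁/(RT₁) = 150×44.8/(8.314×624) = 1.30 mol.
Polytropic n=1.39: T₂ = T₁(V₁/V₂)^(n−1) = 624×(5.35)^0.39 = 1200 K; P₂ = P₁(V₁/V₂)^n = 1540 kPa.
W = (P₁V₁−P₂V₂)/(n−1) = (150×44.8−1540×8.38)/0.39 = -15900 J.
Work done on the gas = −W_by = 15900 J.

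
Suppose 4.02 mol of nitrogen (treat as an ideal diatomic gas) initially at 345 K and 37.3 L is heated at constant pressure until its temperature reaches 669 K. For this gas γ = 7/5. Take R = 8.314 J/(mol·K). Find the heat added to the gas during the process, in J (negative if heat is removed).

P₁ = nRT₁/V₁ = 4.02×8.314×345/37.3 = 309 kPa.
Isobaric: P stays 309 kPa; V/T = const ⇒ T₂ = 669 K, V₂ = 72.3 L.
W = PΔV = 309×(72.3−37.3) kPa·L = 10800 J.
ΔU = nCvΔT = 4.02×20.8×(669−345) = 27100 J.
Q = ΔU + W = nCpΔT = 37900 J.

37900 J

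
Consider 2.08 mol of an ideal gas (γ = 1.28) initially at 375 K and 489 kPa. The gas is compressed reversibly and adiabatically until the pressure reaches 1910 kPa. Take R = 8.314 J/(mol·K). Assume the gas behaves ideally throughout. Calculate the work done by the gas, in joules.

V₁ = nRT₁/P₁ = 2.08×8.314×375/489 = 13.3 L.
Adiabatic: T₂/T₁ = (P₂/P₁)^((γ−1)/γ) ⇒ T₂ = 375×(3.91)^0.219 = 505 K; V₂ = 4.57 L.
ΔU = nCvΔT = 2.08×29.7×(505−375) = 8040 J.
Q = 0 for an adiabatic process, so W = −ΔU = -8040 J.

-8040 J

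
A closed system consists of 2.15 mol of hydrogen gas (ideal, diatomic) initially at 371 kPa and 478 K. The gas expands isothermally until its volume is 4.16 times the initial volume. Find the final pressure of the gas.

89.2 kPa

V₁ = nRT₁/P₁ = 2.15×8.314×478/371 = 23.0 L.
Isothermal: T stays 478 K; PV = const ⇒ V₂ = 95.8 L, P₂ = 89.2 kPa.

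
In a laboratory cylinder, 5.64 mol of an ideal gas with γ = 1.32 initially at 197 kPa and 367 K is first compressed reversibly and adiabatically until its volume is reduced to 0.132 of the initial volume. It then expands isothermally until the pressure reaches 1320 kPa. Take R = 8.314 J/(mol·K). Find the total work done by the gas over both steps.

V₁ = nRT₁/P₁ = 5.64×8.314×367/197 = 87.4 L.
Step 1 — Adiabatic: TV^(γ−1) = const ⇒ T₂ = 367×(7.58)^0.320 = 702 K; PV^γ = const ⇒ P₂ = 2850 kPa.
ΔU = nCvΔT = 5.64×26.0×(702−367) = 49000 J.
Q = 0 for an adiabatic process, so W = −ΔU = -49000 J.
State after step 1: P = 2850 kPa, V = 11.5 L, T = 702 K.
Step 2 — Isothermal: T stays 702 K; PV = const ⇒ V₂ = 24.9 L, P₂ = 1320 kPa.
ΔU = 0 (ideal gas, T constant).
W = nRT ln(V₂/V₁) = 5.64×8.314×702×ln(2.16) = 25400 J.
Q = ΔU + W = 25400 J.
Net over both steps: W = -23700 J, Q = 25400 J, ΔU = 49000 J.

-23700 J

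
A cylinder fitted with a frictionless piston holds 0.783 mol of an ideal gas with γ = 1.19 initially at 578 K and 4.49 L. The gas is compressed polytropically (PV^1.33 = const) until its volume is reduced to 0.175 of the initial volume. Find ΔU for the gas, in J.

15400 J

P₁ = nRT₁/V₁ = 0.783×8.314×578/4.49 = 838 kPa.
Polytropic n=1.33: T₂ = T₁(V₁/V₂)^(n−1) = 578×(5.71)^0.33 = 1030 K; P₂ = P₁(V₁/V₂)^n = 8510 kPa.
For an ideal gas ΔU = nCvΔT with Cv = R/(γ−1) = 43.8 J/(mol·K).
ΔU = 0.783×43.8×(1030−578) = 15400 J.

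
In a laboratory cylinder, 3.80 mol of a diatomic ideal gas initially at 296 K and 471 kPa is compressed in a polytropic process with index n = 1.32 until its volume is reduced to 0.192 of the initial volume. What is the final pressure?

4160 kPa

V₁ = nRT₁/P₁ = 3.80×8.314×296/471 = 19.9 L.
Polytropic n=1.32: T₂ = T₁(V₁/V₂)^(n−1) = 296×(5.21)^0.32 = 502 K; P₂ = P₁(V₁/V₂)^n = 4160 kPa.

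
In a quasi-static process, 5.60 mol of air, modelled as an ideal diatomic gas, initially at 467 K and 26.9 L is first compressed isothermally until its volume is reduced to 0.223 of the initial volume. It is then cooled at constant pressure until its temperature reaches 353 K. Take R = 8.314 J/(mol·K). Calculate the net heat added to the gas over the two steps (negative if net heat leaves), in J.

P₁ = nRT₁/V₁ = 5.60×8.314×467/26.9 = 808 kPa.
Step 1 — Isothermal: T stays 467 K; PV = const ⇒ V₂ = 6.00 L, P₂ = 3620 kPa.
ΔU = 0 (ideal gas, T constant).
W = nRT ln(V₂/V₁) = 5.60×8.314×467×ln(0.223) = -32600 J.
Q = ΔU + W = -32600 J.
State after step 1: P = 3620 kPa, V = 6.00 L, T = 467 K.
Step 2 — Isobaric: P stays 3620 kPa; V/T = const ⇒ T₂ = 353 K, V₂ = 4.53 L.
W = PΔV = 3620×(4.53−6.00) kPa·L = -5310 J.
ΔU = nCvΔT = 5.60×20.8×(353−467) = -13300 J.
Q = ΔU + W = nCpΔT = -18600 J.
Net over both steps: W = -37900 J, Q = -51200 J, ΔU = -13300 J.

-51200 J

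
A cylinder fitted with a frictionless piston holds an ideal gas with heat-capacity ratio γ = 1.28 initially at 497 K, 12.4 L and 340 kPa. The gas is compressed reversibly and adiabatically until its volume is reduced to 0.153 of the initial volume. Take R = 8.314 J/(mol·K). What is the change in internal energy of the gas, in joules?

n = P₁V₁/(RT₁) = 340×12.4/(8.314×497) = 1.02 mol.
Adiabatic: TV^(γ−1) = const ⇒ T₂ = 497×(6.54)^0.280 = 841 K; PV^γ = const ⇒ P₂ = 3760 kPa.
For an ideal gas ΔU = nCvΔT with Cv = R/(γ−1) = 29.7 J/(mol·K).
ΔU = 1.02×29.7×(841−497) = 10400 J.

10400 J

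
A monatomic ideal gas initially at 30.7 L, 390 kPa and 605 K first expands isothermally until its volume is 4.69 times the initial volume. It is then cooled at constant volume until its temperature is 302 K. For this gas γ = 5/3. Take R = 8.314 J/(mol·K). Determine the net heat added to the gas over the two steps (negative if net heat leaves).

n = P₁V₁/(RT₁) = 390×30.7/(8.314×605) = 2.38 mol.
Step 1 — Isothermal: T stays 605 K; PV = const ⇒ V₂ = 144 L, P₂ = 83.2 kPa.
ΔU = 0 (ideal gas, T constant).
W = nRT ln(V₂/V₁) = 2.38×8.314×605×ln(4.69) = 18500 J.
Q = ΔU + W = 18500 J.
State after step 1: P = 83.2 kPa, V = 144 L, T = 605 K.
Step 2 — Isochoric: V stays 144 L; P/T = const ⇒ T₂ = 302 K, P₂ = 41.5 kPa.
W = 0 (no volume change).
ΔU = nCvΔT = 2.38×12.5×(302−605) = -8990 J.
Q = ΔU = -8990 J.
Net over both steps: W = 18500 J, Q = 9510 J, ΔU = -8990 J.

9510 J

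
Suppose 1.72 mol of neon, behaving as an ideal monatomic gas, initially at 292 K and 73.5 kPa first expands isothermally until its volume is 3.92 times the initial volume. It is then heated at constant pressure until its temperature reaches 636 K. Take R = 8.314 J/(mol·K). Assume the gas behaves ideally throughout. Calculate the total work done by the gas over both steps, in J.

V₁ = nRT₁/P₁ = 1.72×8.314×292/73.5 = 56.8 L.
Step 1 — Isothermal: T stays 292 K; PV = const ⇒ V₂ = 223 L, P₂ = 18.8 kPa.
ΔU = 0 (ideal gas, T constant).
W = nRT ln(V₂/V₁) = 1.72×8.314×292×ln(3.92) = 5700 J.
Q = ΔU + W = 5700 J.
State after step 1: P = 18.8 kPa, V = 223 L, T = 292 K.
Step 2 — Isobaric: P stays 18.8 kPa; V/T = const ⇒ T₂ = 636 K, V₂ = 485 L.
W = PΔV = 18.8×(485−223) kPa·L = 4920 J.
ΔU = nCvΔT = 1.72×12.5×(636−292) = 7380 J.
Q = ΔU + W = nCpΔT = 12300 J.
Net over both steps: W = 10600 J, Q = 18000 J, ΔU = 7380 J.

10600 J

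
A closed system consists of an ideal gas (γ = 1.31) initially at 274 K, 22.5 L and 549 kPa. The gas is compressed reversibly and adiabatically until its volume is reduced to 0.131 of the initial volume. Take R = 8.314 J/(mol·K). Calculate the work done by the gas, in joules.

-35000 J

n = P₁V₁/(RT₁) = 549×22.5/(8.314×274) = 5.42 mol.
Adiabatic: TV^(γ−1) = const ⇒ T₂ = 274×(7.63)^0.310 = 515 K; PV^γ = const ⇒ P₂ = 7870 kPa.
ΔU = nCvΔT = 5.42×26.8×(515−274) = 35000 J.
Q = 0 for an adiabatic process, so W = −ΔU = -35000 J.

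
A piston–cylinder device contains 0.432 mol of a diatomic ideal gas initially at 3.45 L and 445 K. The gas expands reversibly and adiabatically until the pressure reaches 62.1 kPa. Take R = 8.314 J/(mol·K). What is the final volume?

P₁ = nRT₁/V₁ = 0.432×8.314×445/3.45 = 463 kPa.
Adiabatic: T₂/T₁ = (P₂/P₁)^((γ−1)/γ) ⇒ T₂ = 445×(0.134)^0.286 = 251 K; V₂ = 14.5 L.

14.5 L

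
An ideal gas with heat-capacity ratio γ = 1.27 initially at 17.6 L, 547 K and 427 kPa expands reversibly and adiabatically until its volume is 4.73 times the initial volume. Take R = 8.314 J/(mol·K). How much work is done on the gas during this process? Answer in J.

-9540 J

n = P₁V₁/(RT₁) = 427×17.6/(8.314×547) = 1.65 mol.
Adiabatic: TV^(γ−1) = const ⇒ T₂ = 547×(0.211)^0.270 = 360 K; PV^γ = const ⇒ P₂ = 59.3 kPa.
ΔU = nCvΔT = 1.65×30.8×(360−547) = -9540 J.
Q = 0 for an adiabatic process, so W = −ΔU = 9540 J.
Work done on the gas = −W_by = -9540 J.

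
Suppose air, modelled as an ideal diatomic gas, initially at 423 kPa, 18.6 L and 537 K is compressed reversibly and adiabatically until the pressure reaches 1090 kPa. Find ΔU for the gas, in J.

6110 J

n = P₁V₁/(RT₁) = 423×18.6/(8.314×537) = 1.76 mol.
Adiabatic: T₂/T₁ = (P₂/P₁)^((γ−1)/γ) ⇒ T₂ = 537×(2.58)^0.286 = 704 K; V₂ = 9.46 L.
For an ideal gas ΔU = nCvΔT with Cv = (5/2)R = 20.8 J/(mol·K).
ΔU = 1.76×20.8×(704−537) = 6110 J.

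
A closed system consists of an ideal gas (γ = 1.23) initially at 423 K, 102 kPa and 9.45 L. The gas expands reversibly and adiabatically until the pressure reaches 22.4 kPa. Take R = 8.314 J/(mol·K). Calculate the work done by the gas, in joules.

n = P₁V₁/(RT₁) = 102×9.45/(8.314×423) = 0.274 mol.
Adiabatic: T₂/T₁ = (P₂/P₁)^((γ−1)/γ) ⇒ T₂ = 423×(0.220)^0.187 = 319 K; V₂ = 32.4 L.
ΔU = nCvΔT = 0.274×36.1×(319−423) = -1030 J.
Q = 0 for an adiabatic process, so W = −ΔU = 1030 J.

1030 J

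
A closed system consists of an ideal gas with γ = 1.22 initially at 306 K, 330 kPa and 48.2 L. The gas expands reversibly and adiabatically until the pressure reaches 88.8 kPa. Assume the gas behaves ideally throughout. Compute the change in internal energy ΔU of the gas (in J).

n = P₁V₁/(RT₁) = 330×48.2/(8.314×306) = 6.25 mol.
Adiabatic: T₂/T₁ = (P₂/P₁)^((γ−1)/γ) ⇒ T₂ = 306×(0.269)^0.180 = 241 K; V₂ = 141 L.
For an ideal gas ΔU = nCvΔT with Cv = R/(γ−1) = 37.8 J/(mol·K).
ΔU = 6.25×37.8×(241−306) = -15200 J.

-15200 J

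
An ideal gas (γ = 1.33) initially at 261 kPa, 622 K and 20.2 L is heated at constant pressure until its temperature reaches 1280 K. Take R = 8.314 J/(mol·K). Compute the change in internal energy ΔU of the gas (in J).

16900 J

n = P₁V₁/(RT₁) = 261×20.2/(8.314×622) = 1.02 mol.
Isobaric: P stays 261 kPa; V/T = const ⇒ T₂ = 1280 K, V₂ = 41.6 L.
For an ideal gas ΔU = nCvΔT with Cv = R/(γ−1) = 25.2 J/(mol·K).
ΔU = 1.02×25.2×(1280−622) = 16900 J.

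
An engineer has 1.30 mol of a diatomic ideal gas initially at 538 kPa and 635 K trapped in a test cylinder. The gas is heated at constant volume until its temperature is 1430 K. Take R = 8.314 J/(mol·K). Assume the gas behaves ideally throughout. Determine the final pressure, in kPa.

V₁ = nRT₁/P₁ = 1.30×8.314×635/538 = 12.8 L.
Isochoric: V stays 12.8 L; P/T = const ⇒ T₂ = 1430 K, P₂ = 1210 kPa.

1210 kPa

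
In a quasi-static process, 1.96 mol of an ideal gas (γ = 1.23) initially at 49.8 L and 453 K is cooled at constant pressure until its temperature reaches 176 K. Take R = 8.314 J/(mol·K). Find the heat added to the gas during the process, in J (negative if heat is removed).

P₁ = nRT₁/V₁ = 1.96×8.314×453/49.8 = 148 kPa.
Isobaric: P stays 148 kPa; V/T = const ⇒ T₂ = 176 K, V₂ = 19.3 L.
W = PΔV = 148×(19.3−49.8) kPa·L = -4510 J.
ΔU = nCvΔT = 1.96×36.1×(176−453) = -19600 J.
Q = ΔU + W = nCpΔT = -24100 J.

-24100 J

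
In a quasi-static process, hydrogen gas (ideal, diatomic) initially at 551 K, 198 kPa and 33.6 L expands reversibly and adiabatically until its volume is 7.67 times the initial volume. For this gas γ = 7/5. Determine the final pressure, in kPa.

11.4 kPa

Adiabatic: TV^(γ−1) = const ⇒ T₂ = 551×(0.130)^0.400 = 244 K; PV^γ = const ⇒ P₂ = 11.4 kPa.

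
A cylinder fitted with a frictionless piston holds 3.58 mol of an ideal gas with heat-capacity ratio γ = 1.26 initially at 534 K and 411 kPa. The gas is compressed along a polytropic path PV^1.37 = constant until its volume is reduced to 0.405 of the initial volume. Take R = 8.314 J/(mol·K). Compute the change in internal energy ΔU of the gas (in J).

V₁ = nRT₁/P₁ = 3.58×8.314×534/411 = 38.7 L.
Polytropic n=1.37: T₂ = T₁(V₁/V₂)^(n−1) = 534×(2.47)^0.37 = 746 K; P₂ = P₁(V₁/V₂)^n = 1420 kPa.
For an ideal gas ΔU = nCvΔT with Cv = R/(γ−1) = 32.0 J/(mol·K).
ΔU = 3.58×32.0×(746−534) = 24300 J.

24300 J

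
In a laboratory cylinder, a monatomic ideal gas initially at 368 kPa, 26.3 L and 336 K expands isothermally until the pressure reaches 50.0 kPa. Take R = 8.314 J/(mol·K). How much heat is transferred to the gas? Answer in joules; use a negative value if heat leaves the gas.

n = P₁V₁/(RT₁) = 368×26.3/(8.314×336) = 3.46 mol.
Isothermal: T stays 336 K; PV = const ⇒ V₂ = 194 L, P₂ = 50.0 kPa.
ΔU = 0 (ideal gas, T constant).
W = nRT ln(V₂/V₁) = 3.46×8.314×336×ln(7.36) = 19300 J.
Q = ΔU + W = 19300 J.

19300 J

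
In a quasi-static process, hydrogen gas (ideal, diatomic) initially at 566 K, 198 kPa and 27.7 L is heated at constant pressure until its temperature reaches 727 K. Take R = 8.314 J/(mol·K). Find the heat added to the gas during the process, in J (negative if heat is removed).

5460 J

n = P₁V₁/(RT₁) = 198×27.7/(8.314×566) = 1.17 mol.
Isobaric: P stays 198 kPa; V/T = const ⇒ T₂ = 727 K, V₂ = 35.6 L.
W = PΔV = 198×(35.6−27.7) kPa·L = 1560 J.
ΔU = nCvΔT = 1.17×20.8×(727−566) = 3900 J.
Q = ΔU + W = nCpΔT = 5460 J.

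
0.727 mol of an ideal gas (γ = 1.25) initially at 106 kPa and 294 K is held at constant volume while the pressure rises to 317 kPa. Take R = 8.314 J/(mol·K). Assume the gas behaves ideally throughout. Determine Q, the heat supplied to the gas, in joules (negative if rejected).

V₁ = nRT₁/P₁ = 0.727×8.314×294/106 = 16.8 L.
Isochoric: V stays 16.8 L; P/T = const ⇒ T₂ = 879 K, P₂ = 317 kPa.
W = 0 (no volume change).
ΔU = nCvΔT = 0.727×33.3×(879−294) = 14100 J.
Q = ΔU = 14100 J.

14100 J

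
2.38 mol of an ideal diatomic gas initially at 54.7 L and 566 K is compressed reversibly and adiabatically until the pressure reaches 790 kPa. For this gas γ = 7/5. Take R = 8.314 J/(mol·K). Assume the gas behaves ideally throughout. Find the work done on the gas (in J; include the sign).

P₁ = nRT₁/V₁ = 2.38×8.314×566/54.7 = 205 kPa.
Adiabatic: T₂/T₁ = (P₂/P₁)^((γ−1)/γ) ⇒ T₂ = 566×(3.86)^0.286 = 832 K; V₂ = 20.9 L.
ΔU = nCvΔT = 2.38×20.8×(832−566) = 13200 J.
Q = 0 for an adiabatic process, so W = −ΔU = -13200 J.
Work done on the gas = −W_by = 13200 J.

13200 J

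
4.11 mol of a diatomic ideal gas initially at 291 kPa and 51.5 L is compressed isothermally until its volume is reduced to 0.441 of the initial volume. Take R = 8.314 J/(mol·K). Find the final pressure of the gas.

660 kPa

T₁ = P₁V₁/(nR) = 291×51.5/(4.11×8.314) = 439 K.
Isothermal: T stays 439 K; PV = const ⇒ V₂ = 22.7 L, P₂ = 660 kPa.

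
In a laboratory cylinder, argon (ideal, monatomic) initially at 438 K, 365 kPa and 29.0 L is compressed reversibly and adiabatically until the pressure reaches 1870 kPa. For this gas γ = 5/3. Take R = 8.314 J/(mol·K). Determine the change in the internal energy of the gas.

14600 J

n = P₁V₁/(RT₁) = 365×29.0/(8.314×438) = 2.91 mol.
Adiabatic: T₂/T₁ = (P₂/P₁)^((γ−1)/γ) ⇒ T₂ = 438×(5.12)^0.400 = 842 K; V₂ = 10.9 L.
For an ideal gas ΔU = nCvΔT with Cv = (3/2)R = 12.5 J/(mol·K).
ΔU = 2.91×12.5×(842−438) = 14600 J.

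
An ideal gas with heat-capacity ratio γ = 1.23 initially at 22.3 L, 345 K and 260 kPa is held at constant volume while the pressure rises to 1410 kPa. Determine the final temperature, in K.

1870 K

Isochoric: V stays 22.3 L; P/T = const ⇒ T₂ = 1870 K, P₂ = 1410 kPa.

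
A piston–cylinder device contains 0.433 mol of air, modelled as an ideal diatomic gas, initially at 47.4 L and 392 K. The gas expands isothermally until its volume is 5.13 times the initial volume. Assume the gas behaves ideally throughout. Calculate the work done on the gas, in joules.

-2310 J

P₁ = nRT₁/V₁ = 0.433×8.314×392/47.4 = 29.8 kPa.
Isothermal: T stays 392 K; PV = const ⇒ V₂ = 243 L, P₂ = 5.80 kPa.
W = nRT ln(V₂/V₁) = 0.433×8.314×392×ln(5.13) = 2310 J.
Work done on the gas = −W_by = -2310 J.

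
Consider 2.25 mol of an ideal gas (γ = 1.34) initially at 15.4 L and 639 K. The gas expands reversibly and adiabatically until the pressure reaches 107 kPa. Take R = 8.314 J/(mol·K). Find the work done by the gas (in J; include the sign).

P₁ = nRT₁/V₁ = 2.25×8.314×639/15.4 = 776 kPa.
Adiabatic: T₂/T₁ = (P₂/P₁)^((γ−1)/γ) ⇒ T₂ = 639×(0.138)^0.254 = 386 K; V₂ = 67.6 L.
ΔU = nCvΔT = 2.25×24.5×(386−639) = -13900 J.
Q = 0 for an adiabatic process, so W = −ΔU = 13900 J.

13900 J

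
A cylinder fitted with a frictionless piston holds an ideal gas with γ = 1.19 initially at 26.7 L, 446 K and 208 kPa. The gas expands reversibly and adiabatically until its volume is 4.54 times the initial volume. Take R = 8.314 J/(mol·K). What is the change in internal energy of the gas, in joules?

n = P₁V₁/(RT₁) = 208×26.7/(8.314×446) = 1.50 mol.
Adiabatic: TV^(γ−1) = const ⇒ T₂ = 446×(0.220)^0.190 = 335 K; PV^γ = const ⇒ P₂ = 34.4 kPa.
For an ideal gas ΔU = nCvΔT with Cv = R/(γ−1) = 43.8 J/(mol·K).
ΔU = 1.50×43.8×(335−446) = -7300 J.

-7300 J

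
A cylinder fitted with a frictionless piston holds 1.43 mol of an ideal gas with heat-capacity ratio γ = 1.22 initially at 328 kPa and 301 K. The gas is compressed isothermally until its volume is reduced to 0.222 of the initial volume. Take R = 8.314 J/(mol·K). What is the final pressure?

1480 kPa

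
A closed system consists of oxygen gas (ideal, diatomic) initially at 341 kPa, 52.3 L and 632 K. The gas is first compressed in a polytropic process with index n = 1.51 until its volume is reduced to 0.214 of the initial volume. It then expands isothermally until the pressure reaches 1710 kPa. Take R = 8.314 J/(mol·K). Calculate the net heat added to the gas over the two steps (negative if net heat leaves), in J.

39500 J

n = P₁V₁/(RT₁) = 341×52.3/(8.314×632) = 3.39 mol.
Step 1 — Polytropic n=1.51: T₂ = T₁(V₁/V₂)^(n−1) = 632×(4.67)^0.51 = 1390 K; P₂ = P₁(V₁/V₂)^n = 3500 kPa.
W = (P₁V₁−P₂V₂)/(n−1) = (341×52.3−3500×11.2)/0.51 = -41800 J.
ΔU = nCvΔT = 3.39×20.8×(1390−632) = 53300 J.
Q = ΔU + W = 11500 J.
State after step 1: P = 3500 kPa, V = 11.2 L, T = 1390 K.
Step 2 — Isothermal: T stays 1390 K; PV = const ⇒ V₂ = 22.9 L, P₂ = 1710 kPa.
ΔU = 0 (ideal gas, T constant).
W = nRT ln(V₂/V₁) = 3.39×8.314×1390×ln(2.05) = 28000 J.
Q = ΔU + W = 28000 J.
Net over both steps: W = -13800 J, Q = 39500 J, ΔU = 53300 J.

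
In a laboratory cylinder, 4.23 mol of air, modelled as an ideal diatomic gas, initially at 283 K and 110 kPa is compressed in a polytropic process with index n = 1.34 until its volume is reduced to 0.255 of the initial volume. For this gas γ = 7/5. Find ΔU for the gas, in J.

V₁ = nRT₁/P₁ = 4.23×8.314×283/110 = 90.5 L.
Polytropic n=1.34: T₂ = T₁(V₁/V₂)^(n−1) = 283×(3.92)^0.34 = 450 K; P₂ = P₁(V₁/V₂)^n = 686 kPa.
For an ideal gas ΔU = nCvΔT with Cv = (5/2)R = 20.8 J/(mol·K).
ΔU = 4.23×20.8×(450−283) = 14700 J.

14700 J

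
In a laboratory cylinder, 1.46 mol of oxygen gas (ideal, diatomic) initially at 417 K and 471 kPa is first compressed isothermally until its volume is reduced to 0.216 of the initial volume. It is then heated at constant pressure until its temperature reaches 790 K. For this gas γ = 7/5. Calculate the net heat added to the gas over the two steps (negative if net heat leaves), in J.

8090 J

V₁ = nRT₁/P₁ = 1.46×8.314×417/471 = 10.7 L.
Step 1 — Isothermal: T stays 417 K; PV = const ⇒ V₂ = 2.32 L, P₂ = 2180 kPa.
ΔU = 0 (ideal gas, T constant).
W = nRT ln(V₂/V₁) = 1.46×8.314×417×ln(0.216) = -7760 J.
Q = ΔU + W = -7760 J.
State after step 1: P = 2180 kPa, V = 2.32 L, T = 417 K.
Step 2 — Isobaric: P stays 2180 kPa; V/T = const ⇒ T₂ = 790 K, V₂ = 4.40 L.
W = PΔV = 2180×(4.40−2.32) kPa·L = 4530 J.
ΔU = nCvΔT = 1.46×20.8×(790−417) = 11300 J.
Q = ΔU + W = nCpΔT = 15800 J.
Net over both steps: W = -3230 J, Q = 8090 J, ΔU = 11300 J.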